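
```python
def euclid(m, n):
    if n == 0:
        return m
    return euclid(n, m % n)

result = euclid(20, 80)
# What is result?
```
Call trace:
euclid(m=20, n=80)
  euclid(m=80, n=20)
    euclid(m=20, n=0)
    -> return 20
  -> return 20
-> return 20

Final answer: 20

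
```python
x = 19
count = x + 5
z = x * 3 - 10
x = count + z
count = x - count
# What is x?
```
Trace:
  x=19
  x=19, count=24
  x=19, count=24, z=47
  x=71, count=24, z=47
  x=71, count=47, z=47

Final answer: 71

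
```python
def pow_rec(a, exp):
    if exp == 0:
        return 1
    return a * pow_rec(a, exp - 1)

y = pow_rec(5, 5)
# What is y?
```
Call trace:
pow_rec(a=5, exp=5)
  pow_rec(a=5, exp=4)
    pow_rec(a=5, exp=3)
      pow_rec(a=5, exp=2)
        pow_rec(a=5, exp=1)
          pow_rec(a=5, exp=0)
          -> return 1
        -> return 5
      -> return 25
    -> return 125
  -> return 625
-> return 3125

Final answer: 3125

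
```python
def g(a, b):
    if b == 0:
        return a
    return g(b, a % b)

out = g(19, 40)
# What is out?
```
Call trace:
g(a=19, b=40)
  g(a=40, b=19)
    g(a=19, b=2)
      g(a=2, b=1)
        g(a=1, b=0)
        -> return 1
      -> return 1
    -> return 1
  -> return 1
-> return 1

Final answer: 1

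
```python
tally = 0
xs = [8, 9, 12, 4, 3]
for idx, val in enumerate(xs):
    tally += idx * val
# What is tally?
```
Trace:
  tally=0
  tally=0, idx=0, val=8
  tally=9, idx=1, val=9
  tally=33, idx=2, val=12
  tally=45, idx=3, val=4
  tally=57, idx=4, val=3

Final answer: 57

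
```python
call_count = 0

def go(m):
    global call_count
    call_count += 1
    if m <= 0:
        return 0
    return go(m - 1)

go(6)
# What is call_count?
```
Call trace:
go(m=6)
  go(m=5)
    go(m=4)
      go(m=3)
        go(m=2)
          go(m=1)
            go(m=0)
            -> return 0
          -> return 0
        -> return 0
      -> return 0
    -> return 0
  -> return 0
-> return 0

call_count is incremented once per call. go is entered once for each m = 6, 5, 4, 3, 2, 1, 0 (the m <= 0 call returns without recursing), i.e. 6 + 1 calls.
call_count = 7

Final answer: 7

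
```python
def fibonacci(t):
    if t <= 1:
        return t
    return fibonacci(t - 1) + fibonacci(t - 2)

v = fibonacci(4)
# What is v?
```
Call trace (a repeated sub-call is expanded the first time; later identical calls just restate its return value):
fibonacci(t=4)
  fibonacci(t=3)
    fibonacci(t=2)
      fibonacci(t=1)
      -> return 1
      fibonacci(t=0)
      -> return 0
    -> return 1
    fibonacci(t=1)
    -> return 1
  -> return 2
  fibonacci(t=2) -> return 1  (same call as traced above)
-> return 3

Final answer: 3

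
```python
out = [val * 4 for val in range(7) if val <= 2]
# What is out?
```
Trace:
  val=0
  val=1
  val=2
  val=3
  val=4
  val=5
  val=6
  out=[0, 4, 8]

Final answer: [0, 4, 8]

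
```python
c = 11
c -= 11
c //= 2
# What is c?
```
Trace:
  c=11
  c=0
  c=0

Final answer: 0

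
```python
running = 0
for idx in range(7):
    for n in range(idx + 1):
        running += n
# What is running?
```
Trace:
  running=0
  running=0, idx=0, n=0
  running=0, idx=1, n=0
  running=1, idx=1, n=1
  running=1, idx=2, n=0
  running=2, idx=2, n=1
  running=4, idx=2, n=2
  running=4, idx=3, n=0
  running=5, idx=3, n=1
  running=7, idx=3, n=2
  running=10, idx=3, n=3
  running=10, idx=4, n=0
  running=11, idx=4, n=1
  running=13, idx=4, n=2
  running=16, idx=4, n=3
  running=20, idx=4, n=4
  running=20, idx=5, n=0
  running=21, idx=5, n=1
  running=23, idx=5, n=2
  running=26, idx=5, n=3
  running=30, idx=5, n=4
  running=35, idx=5, n=5
  running=35, idx=6, n=0
  running=36, idx=6, n=1
  running=38, idx=6, n=2
  running=41, idx=6, n=3
  running=45, idx=6, n=4
  running=50, idx=6, n=5
  running=56, idx=6, n=6

Final answer: 56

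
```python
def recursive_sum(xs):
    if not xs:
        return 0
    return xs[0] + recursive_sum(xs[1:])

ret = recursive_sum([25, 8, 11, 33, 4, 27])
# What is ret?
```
Call trace:
recursive_sum(xs=[25, 8, 11, 33, 4, 27])
  recursive_sum(xs=[8, 11, 33, 4, 27])
    recursive_sum(xs=[11, 33, 4, 27])
      recursive_sum(xs=[33, 4, 27])
        recursive_sum(xs=[4, 27])
          recursive_sum(xs=[27])
            recursive_sum(xs=[])
            -> return 0
          -> return 27
        -> return 31
      -> return 64
    -> return 75
  -> return 83
-> return 108

Final answer: 108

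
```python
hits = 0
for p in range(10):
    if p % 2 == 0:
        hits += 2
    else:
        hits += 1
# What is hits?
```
Trace:
  hits=0
  hits=2, p=0
  hits=3, p=1
  hits=5, p=2
  hits=6, p=3
  hits=8, p=4
  hits=9, p=5
  hits=11, p=6
  hits=12, p=7
  hits=14, p=8
  hits=15, p=9

Final answer: 15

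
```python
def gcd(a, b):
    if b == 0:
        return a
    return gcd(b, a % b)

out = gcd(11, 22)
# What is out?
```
Call trace:
gcd(a=11, b=22)
  gcd(a=22, b=11)
    gcd(a=11, b=0)
    -> return 11
  -> return 11
-> return 11

Final answer: 11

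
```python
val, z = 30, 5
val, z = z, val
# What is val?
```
Trace:
  val=30, z=5
  val=5, z=30

Final answer: 5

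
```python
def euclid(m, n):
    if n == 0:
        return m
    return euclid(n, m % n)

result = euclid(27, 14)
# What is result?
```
Call trace:
euclid(m=27, n=14)
  euclid(m=14, n=13)
    euclid(m=13, n=1)
      euclid(m=1, n=0)
      -> return 1
    -> return 1
  -> return 1
-> return 1

Final answer: 1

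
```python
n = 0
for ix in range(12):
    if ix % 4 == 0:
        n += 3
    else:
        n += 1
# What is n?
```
Trace:
  n=0
  n=3, ix=0
  n=4, ix=1
  n=5, ix=2
  n=6, ix=3
  n=9, ix=4
  n=10, ix=5
  n=11, ix=6
  n=12, ix=7
  n=15, ix=8
  n=16, ix=9
  n=17, ix=10
  n=18, ix=11

Final answer: 18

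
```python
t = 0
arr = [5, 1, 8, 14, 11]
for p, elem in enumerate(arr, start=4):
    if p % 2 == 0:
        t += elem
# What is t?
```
Trace:
  t=0
  t=5, p=4, elem=5
  t=5, p=5, elem=1
  t=13, p=6, elem=8
  t=13, p=7, elem=14
  t=24, p=8, elem=11

Final answer: 24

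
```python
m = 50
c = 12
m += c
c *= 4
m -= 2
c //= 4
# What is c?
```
Trace:
  m=50
  m=50, c=12
  m=62, c=12
  m=62, c=48
  m=60, c=48
  m=60, c=12

Final answer: 12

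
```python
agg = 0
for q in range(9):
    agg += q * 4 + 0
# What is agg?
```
Trace:
  agg=0
  agg=0, q=0
  agg=4, q=1
  agg=12, q=2
  agg=24, q=3
  agg=40, q=4
  agg=60, q=5
  agg=84, q=6
  agg=112, q=7
  agg=144, q=8

Final answer: 144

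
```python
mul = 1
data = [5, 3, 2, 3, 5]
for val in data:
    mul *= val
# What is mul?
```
Trace:
  mul=1
  mul=5, val=5
  mul=15, val=3
  mul=30, val=2
  mul=90, val=3
  mul=450, val=5

Final answer: 450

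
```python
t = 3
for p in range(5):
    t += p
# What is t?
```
Trace:
  t=3
  t=3, p=0
  t=4, p=1
  t=6, p=2
  t=9, p=3
  t=13, p=4

Final answer: 13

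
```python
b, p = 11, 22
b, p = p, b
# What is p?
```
Trace:
  b=11, p=22
  b=22, p=11

Final answer: 11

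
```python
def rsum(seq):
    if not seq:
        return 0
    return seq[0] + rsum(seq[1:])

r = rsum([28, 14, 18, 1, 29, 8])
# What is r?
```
Call trace:
rsum(seq=[28, 14, 18, 1, 29, 8])
  rsum(seq=[14, 18, 1, 29, 8])
    rsum(seq=[18, 1, 29, 8])
      rsum(seq=[1, 29, 8])
        rsum(seq=[29, 8])
          rsum(seq=[8])
            rsum(seq=[])
            -> return 0
          -> return 8
        -> return 37
      -> return 38
    -> return 56
  -> return 70
-> return 98

Final answer: 98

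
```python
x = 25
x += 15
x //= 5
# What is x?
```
Trace:
  x=25
  x=40
  x=8

Final answer: 8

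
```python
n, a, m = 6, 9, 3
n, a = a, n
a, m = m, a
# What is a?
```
Trace:
  n=6, a=9, m=3
  n=9, a=6, m=3
  n=9, a=3, m=6

Final answer: 3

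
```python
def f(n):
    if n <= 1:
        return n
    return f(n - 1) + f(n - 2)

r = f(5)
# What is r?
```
Call trace (a repeated sub-call is expanded the first time; later identical calls just restate its return value):
f(n=5)
  f(n=4)
    f(n=3)
      f(n=2)
        f(n=1)
        -> return 1
        f(n=0)
        -> return 0
      -> return 1
      f(n=1)
      -> return 1
    -> return 2
    f(n=2) -> return 1  (same call as traced above)
  -> return 3
  f(n=3) -> return 2  (same call as traced above)
-> return 5

Final answer: 5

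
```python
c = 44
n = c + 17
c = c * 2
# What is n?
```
Trace:
  c=44
  c=44, n=61
  c=88, n=61

Final answer: 61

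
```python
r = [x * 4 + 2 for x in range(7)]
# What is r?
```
Trace:
  x=0
  x=1
  x=2
  x=3
  x=4
  x=5
  x=6
  r=[2, 6, 10, 14, 18, 22, 26]

Final answer: [2, 6, 10, 14, 18, 22, 26]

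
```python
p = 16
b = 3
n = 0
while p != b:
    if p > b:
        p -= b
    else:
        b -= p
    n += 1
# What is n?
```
Trace:
  p=16
  p=16, b=3
  p=16, b=3, n=0
  p=13, b=3, n=1
  p=10, b=3, n=2
  p=7, b=3, n=3
  p=4, b=3, n=4
  p=1, b=3, n=5
  p=1, b=2, n=6
  p=1, b=1, n=7

Final answer: 7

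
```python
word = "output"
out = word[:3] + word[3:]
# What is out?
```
Trace:
  word='output'
  word='output', out='output'

Final answer: 'output'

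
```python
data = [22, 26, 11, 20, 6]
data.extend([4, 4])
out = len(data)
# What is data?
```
Trace:
  data=[22, 26, 11, 20, 6]
  data=[22, 26, 11, 20, 6, 4, 4]
  data=[22, 26, 11, 20, 6, 4, 4], out=7

Final answer: [22, 26, 11, 20, 6, 4, 4]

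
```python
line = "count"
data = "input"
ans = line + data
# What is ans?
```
Trace:
  line='count'
  line='count', data='input'
  line='count', data='input', ans='countinput'

Final answer: 'countinput'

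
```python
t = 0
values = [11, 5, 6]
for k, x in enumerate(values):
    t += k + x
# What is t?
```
Trace:
  t=0
  t=11, k=0, x=11
  t=17, k=1, x=5
  t=25, k=2, x=6

Final answer: 25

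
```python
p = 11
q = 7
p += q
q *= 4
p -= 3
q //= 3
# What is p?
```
Trace:
  p=11
  p=11, q=7
  p=18, q=7
  p=18, q=28
  p=15, q=28
  p=15, q=9

Final answer: 15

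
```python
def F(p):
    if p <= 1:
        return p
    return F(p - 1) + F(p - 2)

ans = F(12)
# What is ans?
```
Call trace (a repeated sub-call is expanded the first time; later identical calls just restate its return value):
F(p=12)
  F(p=11)
    F(p=10)
      F(p=9)
        F(p=8)
          F(p=7)
            F(p=6)
              F(p=5)
                F(p=4)
                  F(p=3)
                    F(p=2)
                      F(p=1)
                      -> return 1
                      F(p=0)
                      -> return 0
                    -> return 1
                    F(p=1)
                    -> return 1
                  -> return 2
                  F(p=2) -> return 1  (same call as traced above)
                -> return 3
                F(p=3) -> return 2  (same call as traced above)
              -> return 5
              F(p=4) -> return 3  (same call as traced above)
            -> return 8
            F(p=5) -> return 5  (same call as traced above)
          -> return 13
          F(p=6) -> return 8  (same call as traced above)
        -> return 21
        F(p=7) -> return 13  (same call as traced above)
      -> return 34
      F(p=8) -> return 21  (same call as traced above)
    -> return 55
    F(p=9) -> return 34  (same call as traced above)
  -> return 89
  F(p=10) -> return 55  (same call as traced above)
-> return 144

Final answer: 144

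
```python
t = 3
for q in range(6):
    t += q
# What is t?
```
Trace:
  t=3
  t=3, q=0
  t=4, q=1
  t=6, q=2
  t=9, q=3
  t=13, q=4
  t=18, q=5

Final answer: 18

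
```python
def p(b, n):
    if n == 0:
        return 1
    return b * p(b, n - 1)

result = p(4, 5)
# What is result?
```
Call trace:
p(b=4, n=5)
  p(b=4, n=4)
    p(b=4, n=3)
      p(b=4, n=2)
        p(b=4, n=1)
          p(b=4, n=0)
          -> return 1
        -> return 4
      -> return 16
    -> return 64
  -> return 256
-> return 1024

Final answer: 1024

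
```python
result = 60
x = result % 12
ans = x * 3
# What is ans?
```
Trace:
  result=60
  result=60, x=0
  result=60, x=0, ans=0

Final answer: 0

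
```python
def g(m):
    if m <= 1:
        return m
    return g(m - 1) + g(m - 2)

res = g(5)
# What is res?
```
Call trace (a repeated sub-call is expanded the first time; later identical calls just restate its return value):
g(m=5)
  g(m=4)
    g(m=3)
      g(m=2)
        g(m=1)
        -> return 1
        g(m=0)
        -> return 0
      -> return 1
      g(m=1)
      -> return 1
    -> return 2
    g(m=2) -> return 1  (same call as traced above)
  -> return 3
  g(m=3) -> return 2  (same call as traced above)
-> return 5

Final answer: 5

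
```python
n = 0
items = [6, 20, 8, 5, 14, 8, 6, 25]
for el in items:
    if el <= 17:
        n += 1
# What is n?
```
Trace:
  n=0
  n=1, el=6
  n=1, el=20
  n=2, el=8
  n=3, el=5
  n=4, el=14
  n=5, el=8
  n=6, el=6
  n=6, el=25

Final answer: 6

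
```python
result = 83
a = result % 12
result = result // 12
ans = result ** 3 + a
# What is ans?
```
Trace:
  result=83
  result=83, a=11
  result=6, a=11
  result=6, a=11, ans=227

Final answer: 227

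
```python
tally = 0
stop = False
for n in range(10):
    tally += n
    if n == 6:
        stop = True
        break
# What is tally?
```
Trace:
  tally=0
  tally=0, stop=False
  tally=0, stop=False, n=0
  tally=1, stop=False, n=1
  tally=3, stop=False, n=2
  tally=6, stop=False, n=3
  tally=10, stop=False, n=4
  tally=15, stop=False, n=5
  tally=21, stop=True, n=6

Final answer: 21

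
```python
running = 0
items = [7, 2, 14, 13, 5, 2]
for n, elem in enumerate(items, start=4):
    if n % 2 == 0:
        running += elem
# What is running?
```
Trace:
  running=0
  running=7, n=4, elem=7
  running=7, n=5, elem=2
  running=21, n=6, elem=14
  running=21, n=7, elem=13
  running=26, n=8, elem=5
  running=26, n=9, elem=2

Final answer: 26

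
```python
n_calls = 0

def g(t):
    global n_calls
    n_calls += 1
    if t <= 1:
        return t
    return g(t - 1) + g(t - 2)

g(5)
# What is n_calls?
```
Call trace (a repeated sub-call is expanded the first time; later identical calls just restate its return value):
g(t=5)
  g(t=4)
    g(t=3)
      g(t=2)
        g(t=1)
        -> return 1
        g(t=0)
        -> return 0
      -> return 1
      g(t=1)
      -> return 1
    -> return 2
    g(t=2) -> return 1  (same call as traced above)
  -> return 3
  g(t=3) -> return 2  (same call as traced above)
-> return 5

n_calls is incremented once per call, so count the calls in each subtree. Let C(t) = number of calls made by g(t).
C(0) = C(1) = 1 (base case, no recursion); C(t) = 1 + C(t - 1) + C(t - 2) otherwise.
C(2) = 1 + C(1) + C(0) = 1 + 1 + 1 = 3
C(3) = 1 + C(2) + C(1) = 1 + 3 + 1 = 5
C(4) = 1 + C(3) + C(2) = 1 + 5 + 3 = 9
C(5) = 1 + C(4) + C(3) = 1 + 9 + 5 = 15
n_calls = C(5) = 15

Final answer: 15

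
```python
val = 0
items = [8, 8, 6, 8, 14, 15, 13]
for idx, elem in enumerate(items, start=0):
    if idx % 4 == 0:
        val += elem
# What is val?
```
Trace:
  val=0
  val=8, idx=0, elem=8
  val=8, idx=1, elem=8
  val=8, idx=2, elem=6
  val=8, idx=3, elem=8
  val=22, idx=4, elem=14
  val=22, idx=5, elem=15
  val=22, idx=6, elem=13

Final answer: 22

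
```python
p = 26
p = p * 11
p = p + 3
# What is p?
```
Trace:
  p=26
  p=286
  p=289

Final answer: 289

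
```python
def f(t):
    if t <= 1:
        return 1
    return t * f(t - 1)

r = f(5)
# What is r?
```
Call trace:
f(t=5)
  f(t=4)
    f(t=3)
      f(t=2)
        f(t=1)
        -> return 1
      -> return 2
    -> return 6
  -> return 24
-> return 120

Final answer: 120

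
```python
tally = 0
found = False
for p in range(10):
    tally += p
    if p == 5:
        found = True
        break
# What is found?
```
Trace:
  tally=0
  tally=0, found=False
  tally=0, found=False, p=0
  tally=1, found=False, p=1
  tally=3, found=False, p=2
  tally=6, found=False, p=3
  tally=10, found=False, p=4
  tally=15, found=True, p=5

Final answer: True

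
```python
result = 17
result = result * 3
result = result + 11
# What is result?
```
Trace:
  result=17
  result=51
  result=62

Final answer: 62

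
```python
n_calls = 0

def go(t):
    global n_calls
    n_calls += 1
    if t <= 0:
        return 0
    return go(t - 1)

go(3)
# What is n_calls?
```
Call trace:
go(t=3)
  go(t=2)
    go(t=1)
      go(t=0)
      -> return 0
    -> return 0
  -> return 0
-> return 0

n_calls is incremented once per call. go is entered once for each t = 3, 2, 1, 0 (the t <= 0 call returns without recursing), i.e. 3 + 1 calls.
n_calls = 4

Final answer: 4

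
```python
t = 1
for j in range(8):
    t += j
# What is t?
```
Trace:
  t=1
  t=1, j=0
  t=2, j=1
  t=4, j=2
  t=7, j=3
  t=11, j=4
  t=16, j=5
  t=22, j=6
  t=29, j=7

Final answer: 29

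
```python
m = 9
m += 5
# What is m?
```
Trace:
  m=9
  m=14

Final answer: 14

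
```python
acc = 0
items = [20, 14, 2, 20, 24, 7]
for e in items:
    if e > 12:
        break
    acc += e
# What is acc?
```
Trace:
  acc=0
  acc=0, e=20

Final answer: 0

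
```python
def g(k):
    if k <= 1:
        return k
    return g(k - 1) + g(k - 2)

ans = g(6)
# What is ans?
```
Call trace (a repeated sub-call is expanded the first time; later identical calls just restate its return value):
g(k=6)
  g(k=5)
    g(k=4)
      g(k=3)
        g(k=2)
          g(k=1)
          -> return 1
          g(k=0)
          -> return 0
        -> return 1
        g(k=1)
        -> return 1
      -> return 2
      g(k=2) -> return 1  (same call as traced above)
    -> return 3
    g(k=3) -> return 2  (same call as traced above)
  -> return 5
  g(k=4) -> return 3  (same call as traced above)
-> return 8

Final answer: 8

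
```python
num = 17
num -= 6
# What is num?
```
Trace:
  num=17
  num=11

Final answer: 11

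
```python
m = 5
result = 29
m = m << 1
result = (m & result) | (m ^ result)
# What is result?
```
Trace:
  m=5
  m=5, result=29
  m=10, result=29
  m=10, result=31

Final answer: 31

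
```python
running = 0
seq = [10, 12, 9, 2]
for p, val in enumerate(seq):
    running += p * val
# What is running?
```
Trace:
  running=0
  running=0, p=0, val=10
  running=12, p=1, val=12
  running=30, p=2, val=9
  running=36, p=3, val=2

Final answer: 36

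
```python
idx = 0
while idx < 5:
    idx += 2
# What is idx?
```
Trace:
  idx=0
  idx=2
  idx=4
  idx=6

Final answer: 6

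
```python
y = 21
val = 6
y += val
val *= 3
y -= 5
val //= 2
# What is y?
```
Trace:
  y=21
  y=21, val=6
  y=27, val=6
  y=27, val=18
  y=22, val=18
  y=22, val=9

Final answer: 22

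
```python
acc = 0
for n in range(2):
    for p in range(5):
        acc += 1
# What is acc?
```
Trace:
  acc=0
  acc=1, n=0, p=0
  acc=2, n=0, p=1
  acc=3, n=0, p=2
  acc=4, n=0, p=3
  acc=5, n=0, p=4
  acc=6, n=1, p=0
  acc=7, n=1, p=1
  acc=8, n=1, p=2
  acc=9, n=1, p=3
  acc=10, n=1, p=4

Final answer: 10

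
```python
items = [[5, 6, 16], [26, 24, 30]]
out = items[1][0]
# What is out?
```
Trace:
  items=[[5, 6, 16], [26, 24, 30]]
  items=[[5, 6, 16], [26, 24, 30]], out=26

Final answer: 26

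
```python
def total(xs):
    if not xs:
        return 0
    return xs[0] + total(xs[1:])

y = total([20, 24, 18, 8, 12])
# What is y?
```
Call trace:
total(xs=[20, 24, 18, 8, 12])
  total(xs=[24, 18, 8, 12])
    total(xs=[18, 8, 12])
      total(xs=[8, 12])
        total(xs=[12])
          total(xs=[])
          -> return 0
        -> return 12
      -> return 20
    -> return 38
  -> return 62
-> return 82

Final answer: 82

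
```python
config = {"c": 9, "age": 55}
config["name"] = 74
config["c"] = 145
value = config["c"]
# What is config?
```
Trace:
  config={'c': 9, 'age': 55}
  config={'c': 9, 'age': 55, 'name': 74}
  config={'c': 145, 'age': 55, 'name': 74}
  config={'c': 145, 'age': 55, 'name': 74}, value=145

Final answer: {'c': 145, 'age': 55, 'name': 74}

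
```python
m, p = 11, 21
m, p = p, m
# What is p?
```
Trace:
  m=11, p=21
  m=21, p=11

Final answer: 11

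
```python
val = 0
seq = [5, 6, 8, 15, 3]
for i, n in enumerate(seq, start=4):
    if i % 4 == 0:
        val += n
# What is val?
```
Trace:
  val=0
  val=5, i=4, n=5
  val=5, i=5, n=6
  val=5, i=6, n=8
  val=5, i=7, n=15
  val=8, i=8, n=3

Final answer: 8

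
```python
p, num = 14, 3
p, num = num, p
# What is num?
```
Trace:
  p=14, num=3
  p=3, num=14

Final answer: 14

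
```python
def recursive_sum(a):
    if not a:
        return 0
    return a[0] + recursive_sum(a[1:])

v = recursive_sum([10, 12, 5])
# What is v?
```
Call trace:
recursive_sum(a=[10, 12, 5])
  recursive_sum(a=[12, 5])
    recursive_sum(a=[5])
      recursive_sum(a=[])
      -> return 0
    -> return 5
  -> return 17
-> return 27

Final answer: 27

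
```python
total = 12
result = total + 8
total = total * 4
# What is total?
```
Trace:
  total=12
  total=12, result=20
  total=48, result=20

Final answer: 48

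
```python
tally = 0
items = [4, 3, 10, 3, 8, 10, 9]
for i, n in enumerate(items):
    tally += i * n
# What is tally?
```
Trace:
  tally=0
  tally=0, i=0, n=4
  tally=3, i=1, n=3
  tally=23, i=2, n=10
  tally=32, i=3, n=3
  tally=64, i=4, n=8
  tally=114, i=5, n=10
  tally=168, i=6, n=9

Final answer: 168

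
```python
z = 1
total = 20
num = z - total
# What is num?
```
Trace:
  z=1
  z=1, total=20
  z=1, total=20, num=-19

Final answer: -19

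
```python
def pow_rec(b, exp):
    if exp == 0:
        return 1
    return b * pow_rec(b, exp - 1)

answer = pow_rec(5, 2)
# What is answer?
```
Call trace:
pow_rec(b=5, exp=2)
  pow_rec(b=5, exp=1)
    pow_rec(b=5, exp=0)
    -> return 1
  -> return 5
-> return 25

Final answer: 25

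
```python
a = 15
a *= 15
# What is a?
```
Trace:
  a=15
  a=225

Final answer: 225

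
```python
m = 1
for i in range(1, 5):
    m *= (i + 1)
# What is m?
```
Trace:
  m=1
  m=2, i=1
  m=6, i=2
  m=24, i=3
  m=120, i=4

Final answer: 120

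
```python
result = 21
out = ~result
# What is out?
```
Trace:
  result=21
  result=21, out=-22

Final answer: -22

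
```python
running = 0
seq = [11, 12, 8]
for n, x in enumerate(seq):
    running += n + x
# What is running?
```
Trace:
  running=0
  running=11, n=0, x=11
  running=24, n=1, x=12
  running=34, n=2, x=8

Final answer: 34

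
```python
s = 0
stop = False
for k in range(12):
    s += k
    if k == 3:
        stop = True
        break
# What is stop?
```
Trace:
  s=0
  s=0, stop=False
  s=0, stop=False, k=0
  s=1, stop=False, k=1
  s=3, stop=False, k=2
  s=6, stop=True, k=3

Final answer: True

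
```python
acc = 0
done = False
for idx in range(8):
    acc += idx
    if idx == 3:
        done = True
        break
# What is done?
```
Trace:
  acc=0
  acc=0, done=False
  acc=0, done=False, idx=0
  acc=1, done=False, idx=1
  acc=3, done=False, idx=2
  acc=6, done=True, idx=3

Final answer: True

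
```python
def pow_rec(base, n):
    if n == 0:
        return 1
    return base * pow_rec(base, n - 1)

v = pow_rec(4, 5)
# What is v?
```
Call trace:
pow_rec(base=4, n=5)
  pow_rec(base=4, n=4)
    pow_rec(base=4, n=3)
      pow_rec(base=4, n=2)
        pow_rec(base=4, n=1)
          pow_rec(base=4, n=0)
          -> return 1
        -> return 4
      -> return 16
    -> return 64
  -> return 256
-> return 1024

Final answer: 1024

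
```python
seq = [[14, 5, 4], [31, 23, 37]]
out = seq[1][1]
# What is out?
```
Trace:
  seq=[[14, 5, 4], [31, 23, 37]]
  seq=[[14, 5, 4], [31, 23, 37]], out=23

Final answer: 23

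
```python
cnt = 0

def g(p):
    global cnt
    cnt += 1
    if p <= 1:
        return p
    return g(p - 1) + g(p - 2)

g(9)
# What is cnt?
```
Call trace (a repeated sub-call is expanded the first time; later identical calls just restate its return value):
g(p=9)
  g(p=8)
    g(p=7)
      g(p=6)
        g(p=5)
          g(p=4)
            g(p=3)
              g(p=2)
                g(p=1)
                -> return 1
                g(p=0)
                -> return 0
              -> return 1
              g(p=1)
              -> return 1
            -> return 2
            g(p=2) -> return 1  (same call as traced above)
          -> return 3
          g(p=3) -> return 2  (same call as traced above)
        -> return 5
        g(p=4) -> return 3  (same call as traced above)
      -> return 8
      g(p=5) -> return 5  (same call as traced above)
    -> return 13
    g(p=6) -> return 8  (same call as traced above)
  -> return 21
  g(p=7) -> return 13  (same call as traced above)
-> return 34

cnt is incremented once per call, so count the calls in each subtree. Let C(p) = number of calls made by g(p).
C(0) = C(1) = 1 (base case, no recursion); C(p) = 1 + C(p - 1) + C(p - 2) otherwise.
C(2) = 1 + C(1) + C(0) = 1 + 1 + 1 = 3
C(3) = 1 + C(2) + C(1) = 1 + 3 + 1 = 5
C(4) = 1 + C(3) + C(2) = 1 + 5 + 3 = 9
C(5) = 1 + C(4) + C(3) = 1 + 9 + 5 = 15
C(6) = 1 + C(5) + C(4) = 1 + 15 + 9 = 25
C(7) = 1 + C(6) + C(5) = 1 + 25 + 15 = 41
C(8) = 1 + C(7) + C(6) = 1 + 41 + 25 = 67
C(9) = 1 + C(8) + C(7) = 1 + 67 + 41 = 109
cnt = C(9) = 109

Final answer: 109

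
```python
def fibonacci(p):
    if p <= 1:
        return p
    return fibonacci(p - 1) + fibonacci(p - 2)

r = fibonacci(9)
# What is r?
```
Call trace (a repeated sub-call is expanded the first time; later identical calls just restate its return value):
fibonacci(p=9)
  fibonacci(p=8)
    fibonacci(p=7)
      fibonacci(p=6)
        fibonacci(p=5)
          fibonacci(p=4)
            fibonacci(p=3)
              fibonacci(p=2)
                fibonacci(p=1)
                -> return 1
                fibonacci(p=0)
                -> return 0
              -> return 1
              fibonacci(p=1)
              -> return 1
            -> return 2
            fibonacci(p=2) -> return 1  (same call as traced above)
          -> return 3
          fibonacci(p=3) -> return 2  (same call as traced above)
        -> return 5
        fibonacci(p=4) -> return 3  (same call as traced above)
      -> return 8
      fibonacci(p=5) -> return 5  (same call as traced above)
    -> return 13
    fibonacci(p=6) -> return 8  (same call as traced above)
  -> return 21
  fibonacci(p=7) -> return 13  (same call as traced above)
-> return 34

Final answer: 34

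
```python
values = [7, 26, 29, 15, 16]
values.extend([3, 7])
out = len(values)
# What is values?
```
Trace:
  values=[7, 26, 29, 15, 16]
  values=[7, 26, 29, 15, 16, 3, 7]
  values=[7, 26, 29, 15, 16, 3, 7], out=7

Final answer: [7, 26, 29, 15, 16, 3, 7]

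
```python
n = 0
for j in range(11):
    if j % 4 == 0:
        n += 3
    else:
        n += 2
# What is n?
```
Trace:
  n=0
  n=3, j=0
  n=5, j=1
  n=7, j=2
  n=9, j=3
  n=12, j=4
  n=14, j=5
  n=16, j=6
  n=18, j=7
  n=21, j=8
  n=23, j=9
  n=25, j=10

Final answer: 25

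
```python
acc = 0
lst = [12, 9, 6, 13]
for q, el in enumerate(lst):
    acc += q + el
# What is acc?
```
Trace:
  acc=0
  acc=12, q=0, el=12
  acc=22, q=1, el=9
  acc=30, q=2, el=6
  acc=46, q=3, el=13

Final answer: 46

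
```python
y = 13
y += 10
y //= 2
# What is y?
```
Trace:
  y=13
  y=23
  y=11

Final answer: 11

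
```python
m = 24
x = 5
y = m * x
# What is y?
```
Trace:
  m=24
  m=24, x=5
  m=24, x=5, y=120

Final answer: 120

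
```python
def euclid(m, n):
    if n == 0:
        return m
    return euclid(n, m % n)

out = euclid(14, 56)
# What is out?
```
Call trace:
euclid(m=14, n=56)
  euclid(m=56, n=14)
    euclid(m=14, n=0)
    -> return 14
  -> return 14
-> return 14

Final answer: 14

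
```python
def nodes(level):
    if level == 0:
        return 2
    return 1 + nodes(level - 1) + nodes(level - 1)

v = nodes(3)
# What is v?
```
Call trace (a repeated sub-call is expanded the first time; later identical calls just restate its return value):
nodes(level=3)
  nodes(level=2)
    nodes(level=1)
      nodes(level=0)
      -> return 2
      nodes(level=0)
      -> return 2
    -> return 5
    nodes(level=1) -> return 5  (same call as traced above)
  -> return 11
  nodes(level=2) -> return 11  (same call as traced above)
-> return 23

Final answer: 23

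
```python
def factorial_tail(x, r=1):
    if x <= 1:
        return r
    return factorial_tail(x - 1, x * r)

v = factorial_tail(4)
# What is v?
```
Call trace:
factorial_tail(x=4, r=1)
  factorial_tail(x=3, r=4)
    factorial_tail(x=2, r=12)
      factorial_tail(x=1, r=24)
      -> return 24
    -> return 24
  -> return 24
-> return 24

Final answer: 24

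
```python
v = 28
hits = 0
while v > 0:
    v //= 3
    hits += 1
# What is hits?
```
Trace:
  v=28
  v=28, hits=0
  v=9, hits=1
  v=3, hits=2
  v=1, hits=3
  v=0, hits=4

Final answer: 4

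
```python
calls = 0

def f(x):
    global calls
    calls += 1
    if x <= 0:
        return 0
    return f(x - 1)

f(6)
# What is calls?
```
Call trace:
f(x=6)
  f(x=5)
    f(x=4)
      f(x=3)
        f(x=2)
          f(x=1)
            f(x=0)
            -> return 0
          -> return 0
        -> return 0
      -> return 0
    -> return 0
  -> return 0
-> return 0

calls is incremented once per call. f is entered once for each x = 6, 5, 4, 3, 2, 1, 0 (the x <= 0 call returns without recursing), i.e. 6 + 1 calls.
calls = 7

Final answer: 7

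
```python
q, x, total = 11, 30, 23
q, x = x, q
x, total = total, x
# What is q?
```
Trace:
  q=11, x=30, total=23
  q=30, x=11, total=23
  q=30, x=23, total=11

Final answer: 30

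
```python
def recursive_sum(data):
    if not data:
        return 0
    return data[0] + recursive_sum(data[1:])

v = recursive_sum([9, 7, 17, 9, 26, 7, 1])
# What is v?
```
Call trace:
recursive_sum(data=[9, 7, 17, 9, 26, 7, 1])
  recursive_sum(data=[7, 17, 9, 26, 7, 1])
    recursive_sum(data=[17, 9, 26, 7, 1])
      recursive_sum(data=[9, 26, 7, 1])
        recursive_sum(data=[26, 7, 1])
          recursive_sum(data=[7, 1])
            recursive_sum(data=[1])
              recursive_sum(data=[])
              -> return 0
            -> return 1
          -> return 8
        -> return 34
      -> return 43
    -> return 60
  -> return 67
-> return 76

Final answer: 76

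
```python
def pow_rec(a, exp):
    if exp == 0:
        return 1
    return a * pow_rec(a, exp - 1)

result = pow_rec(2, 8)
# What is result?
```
Call trace:
pow_rec(a=2, exp=8)
  pow_rec(a=2, exp=7)
    pow_rec(a=2, exp=6)
      pow_rec(a=2, exp=5)
        pow_rec(a=2, exp=4)
          pow_rec(a=2, exp=3)
            pow_rec(a=2, exp=2)
              pow_rec(a=2, exp=1)
                pow_rec(a=2, exp=0)
                -> return 1
              -> return 2
            -> return 4
          -> return 8
        -> return 16
      -> return 32
    -> return 64
  -> return 128
-> return 256

Final answer: 256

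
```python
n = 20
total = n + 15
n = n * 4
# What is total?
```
Trace:
  n=20
  n=20, total=35
  n=80, total=35

Final answer: 35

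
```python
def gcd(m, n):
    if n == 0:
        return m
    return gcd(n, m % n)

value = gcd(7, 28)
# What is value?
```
Call trace:
gcd(m=7, n=28)
  gcd(m=28, n=7)
    gcd(m=7, n=0)
    -> return 7
  -> return 7
-> return 7

Final answer: 7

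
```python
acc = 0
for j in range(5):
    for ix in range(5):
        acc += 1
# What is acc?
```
Trace:
  acc=0
  acc=1, j=0, ix=0
  acc=2, j=0, ix=1
  acc=3, j=0, ix=2
  acc=4, j=0, ix=3
  acc=5, j=0, ix=4
  acc=6, j=1, ix=0
  acc=7, j=1, ix=1
  acc=8, j=1, ix=2
  acc=9, j=1, ix=3
  acc=10, j=1, ix=4
  acc=11, j=2, ix=0
  acc=12, j=2, ix=1
  acc=13, j=2, ix=2
  acc=14, j=2, ix=3
  acc=15, j=2, ix=4
  acc=16, j=3, ix=0
  acc=17, j=3, ix=1
  acc=18, j=3, ix=2
  acc=19, j=3, ix=3
  acc=20, j=3, ix=4
  acc=21, j=4, ix=0
  acc=22, j=4, ix=1
  acc=23, j=4, ix=2
  acc=24, j=4, ix=3
  acc=25, j=4, ix=4

Final answer: 25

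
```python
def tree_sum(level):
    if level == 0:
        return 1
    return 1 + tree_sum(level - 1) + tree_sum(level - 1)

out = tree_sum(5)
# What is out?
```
Call trace (a repeated sub-call is expanded the first time; later identical calls just restate its return value):
tree_sum(level=5)
  tree_sum(level=4)
    tree_sum(level=3)
      tree_sum(level=2)
        tree_sum(level=1)
          tree_sum(level=0)
          -> return 1
          tree_sum(level=0)
          -> return 1
        -> return 3
        tree_sum(level=1) -> return 3  (same call as traced above)
      -> return 7
      tree_sum(level=2) -> return 7  (same call as traced above)
    -> return 15
    tree_sum(level=3) -> return 15  (same call as traced above)
  -> return 31
  tree_sum(level=4) -> return 31  (same call as traced above)
-> return 63

Final answer: 63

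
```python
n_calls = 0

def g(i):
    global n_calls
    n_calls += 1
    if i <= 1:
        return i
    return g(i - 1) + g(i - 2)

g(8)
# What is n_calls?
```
Call trace (a repeated sub-call is expanded the first time; later identical calls just restate its return value):
g(i=8)
  g(i=7)
    g(i=6)
      g(i=5)
        g(i=4)
          g(i=3)
            g(i=2)
              g(i=1)
              -> return 1
              g(i=0)
              -> return 0
            -> return 1
            g(i=1)
            -> return 1
          -> return 2
          g(i=2) -> return 1  (same call as traced above)
        -> return 3
        g(i=3) -> return 2  (same call as traced above)
      -> return 5
      g(i=4) -> return 3  (same call as traced above)
    -> return 8
    g(i=5) -> return 5  (same call as traced above)
  -> return 13
  g(i=6) -> return 8  (same call as traced above)
-> return 21

n_calls is incremented once per call, so count the calls in each subtree. Let C(i) = number of calls made by g(i).
C(0) = C(1) = 1 (base case, no recursion); C(i) = 1 + C(i - 1) + C(i - 2) otherwise.
C(2) = 1 + C(1) + C(0) = 1 + 1 + 1 = 3
C(3) = 1 + C(2) + C(1) = 1 + 3 + 1 = 5
C(4) = 1 + C(3) + C(2) = 1 + 5 + 3 = 9
C(5) = 1 + C(4) + C(3) = 1 + 9 + 5 = 15
C(6) = 1 + C(5) + C(4) = 1 + 15 + 9 = 25
C(7) = 1 + C(6) + C(5) = 1 + 25 + 15 = 41
C(8) = 1 + C(7) + C(6) = 1 + 41 + 25 = 67
n_calls = C(8) = 67

Final answer: 67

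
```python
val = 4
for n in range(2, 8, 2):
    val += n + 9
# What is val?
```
Trace:
  val=4
  val=15, n=2
  val=28, n=4
  val=43, n=6

Final answer: 43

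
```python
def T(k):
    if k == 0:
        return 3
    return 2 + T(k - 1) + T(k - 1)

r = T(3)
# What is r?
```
Call trace (a repeated sub-call is expanded the first time; later identical calls just restate its return value):
T(k=3)
  T(k=2)
    T(k=1)
      T(k=0)
      -> return 3
      T(k=0)
      -> return 3
    -> return 8
    T(k=1) -> return 8  (same call as traced above)
  -> return 18
  T(k=2) -> return 18  (same call as traced above)
-> return 38

Final answer: 38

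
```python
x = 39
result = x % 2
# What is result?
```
Trace:
  x=39
  x=39, result=1

Final answer: 1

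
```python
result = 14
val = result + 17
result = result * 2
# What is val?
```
Trace:
  result=14
  result=14, val=31
  result=28, val=31

Final answer: 31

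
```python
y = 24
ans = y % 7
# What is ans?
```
Trace:
  y=24
  y=24, ans=3

Final answer: 3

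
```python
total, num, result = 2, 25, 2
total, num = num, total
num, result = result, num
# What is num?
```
Trace:
  total=2, num=25, result=2
  total=25, num=2, result=2
  total=25, num=2, result=2

Final answer: 2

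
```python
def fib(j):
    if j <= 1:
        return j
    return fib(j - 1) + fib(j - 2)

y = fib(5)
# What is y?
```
Call trace (a repeated sub-call is expanded the first time; later identical calls just restate its return value):
fib(j=5)
  fib(j=4)
    fib(j=3)
      fib(j=2)
        fib(j=1)
        -> return 1
        fib(j=0)
        -> return 0
      -> return 1
      fib(j=1)
      -> return 1
    -> return 2
    fib(j=2) -> return 1  (same call as traced above)
  -> return 3
  fib(j=3) -> return 2  (same call as traced above)
-> return 5

Final answer: 5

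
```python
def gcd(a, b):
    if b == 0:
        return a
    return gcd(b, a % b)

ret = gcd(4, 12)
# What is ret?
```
Call trace:
gcd(a=4, b=12)
  gcd(a=12, b=4)
    gcd(a=4, b=0)
    -> return 4
  -> return 4
-> return 4

Final answer: 4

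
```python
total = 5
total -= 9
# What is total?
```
Trace:
  total=5
  total=-4

Final answer: -4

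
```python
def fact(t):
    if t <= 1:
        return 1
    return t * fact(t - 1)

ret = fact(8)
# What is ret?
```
Call trace:
fact(t=8)
  fact(t=7)
    fact(t=6)
      fact(t=5)
        fact(t=4)
          fact(t=3)
            fact(t=2)
              fact(t=1)
              -> return 1
            -> return 2
          -> return 6
        -> return 24
      -> return 120
    -> return 720
  -> return 5040
-> return 40320

Final answer: 40320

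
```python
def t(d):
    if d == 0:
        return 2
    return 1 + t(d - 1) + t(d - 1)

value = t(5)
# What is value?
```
Call trace (a repeated sub-call is expanded the first time; later identical calls just restate its return value):
t(d=5)
  t(d=4)
    t(d=3)
      t(d=2)
        t(d=1)
          t(d=0)
          -> return 2
          t(d=0)
          -> return 2
        -> return 5
        t(d=1) -> return 5  (same call as traced above)
      -> return 11
      t(d=2) -> return 11  (same call as traced above)
    -> return 23
    t(d=3) -> return 23  (same call as traced above)
  -> return 47
  t(d=4) -> return 47  (same call as traced above)
-> return 95

Final answer: 95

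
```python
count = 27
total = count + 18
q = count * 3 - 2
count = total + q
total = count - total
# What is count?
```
Trace:
  count=27
  count=27, total=45
  count=27, total=45, q=79
  count=124, total=45, q=79
  count=124, total=79, q=79

Final answer: 124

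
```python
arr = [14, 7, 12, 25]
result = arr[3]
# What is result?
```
Trace:
  arr=[14, 7, 12, 25]
  arr=[14, 7, 12, 25], result=25

Final answer: 25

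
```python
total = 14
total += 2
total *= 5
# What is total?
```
Trace:
  total=14
  total=16
  total=80

Final answer: 80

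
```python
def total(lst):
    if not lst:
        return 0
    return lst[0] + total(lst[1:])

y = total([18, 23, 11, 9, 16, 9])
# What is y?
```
Call trace:
total(lst=[18, 23, 11, 9, 16, 9])
  total(lst=[23, 11, 9, 16, 9])
    total(lst=[11, 9, 16, 9])
      total(lst=[9, 16, 9])
        total(lst=[16, 9])
          total(lst=[9])
            total(lst=[])
            -> return 0
          -> return 9
        -> return 25
      -> return 34
    -> return 45
  -> return 68
-> return 86

Final answer: 86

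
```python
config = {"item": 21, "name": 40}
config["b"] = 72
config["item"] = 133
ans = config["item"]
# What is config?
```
Trace:
  config={'item': 21, 'name': 40}
  config={'item': 21, 'name': 40, 'b': 72}
  config={'item': 133, 'name': 40, 'b': 72}
  config={'item': 133, 'name': 40, 'b': 72}, ans=133

Final answer: {'item': 133, 'name': 40, 'b': 72}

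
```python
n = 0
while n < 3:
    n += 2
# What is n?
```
Trace:
  n=0
  n=2
  n=4

Final answer: 4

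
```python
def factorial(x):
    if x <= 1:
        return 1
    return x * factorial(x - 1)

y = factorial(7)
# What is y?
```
Call trace:
factorial(x=7)
  factorial(x=6)
    factorial(x=5)
      factorial(x=4)
        factorial(x=3)
          factorial(x=2)
            factorial(x=1)
            -> return 1
          -> return 2
        -> return 6
      -> return 24
    -> return 120
  -> return 720
-> return 5040

Final answer: 5040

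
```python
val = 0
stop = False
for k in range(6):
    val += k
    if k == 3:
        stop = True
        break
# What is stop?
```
Trace:
  val=0
  val=0, stop=False
  val=0, stop=False, k=0
  val=1, stop=False, k=1
  val=3, stop=False, k=2
  val=6, stop=True, k=3

Final answer: True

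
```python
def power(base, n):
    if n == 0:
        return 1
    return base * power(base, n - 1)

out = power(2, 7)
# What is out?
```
Call trace:
power(base=2, n=7)
  power(base=2, n=6)
    power(base=2, n=5)
      power(base=2, n=4)
        power(base=2, n=3)
          power(base=2, n=2)
            power(base=2, n=1)
              power(base=2, n=0)
              -> return 1
            -> return 2
          -> return 4
        -> return 8
      -> return 16
    -> return 32
  -> return 64
-> return 128

Final answer: 128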